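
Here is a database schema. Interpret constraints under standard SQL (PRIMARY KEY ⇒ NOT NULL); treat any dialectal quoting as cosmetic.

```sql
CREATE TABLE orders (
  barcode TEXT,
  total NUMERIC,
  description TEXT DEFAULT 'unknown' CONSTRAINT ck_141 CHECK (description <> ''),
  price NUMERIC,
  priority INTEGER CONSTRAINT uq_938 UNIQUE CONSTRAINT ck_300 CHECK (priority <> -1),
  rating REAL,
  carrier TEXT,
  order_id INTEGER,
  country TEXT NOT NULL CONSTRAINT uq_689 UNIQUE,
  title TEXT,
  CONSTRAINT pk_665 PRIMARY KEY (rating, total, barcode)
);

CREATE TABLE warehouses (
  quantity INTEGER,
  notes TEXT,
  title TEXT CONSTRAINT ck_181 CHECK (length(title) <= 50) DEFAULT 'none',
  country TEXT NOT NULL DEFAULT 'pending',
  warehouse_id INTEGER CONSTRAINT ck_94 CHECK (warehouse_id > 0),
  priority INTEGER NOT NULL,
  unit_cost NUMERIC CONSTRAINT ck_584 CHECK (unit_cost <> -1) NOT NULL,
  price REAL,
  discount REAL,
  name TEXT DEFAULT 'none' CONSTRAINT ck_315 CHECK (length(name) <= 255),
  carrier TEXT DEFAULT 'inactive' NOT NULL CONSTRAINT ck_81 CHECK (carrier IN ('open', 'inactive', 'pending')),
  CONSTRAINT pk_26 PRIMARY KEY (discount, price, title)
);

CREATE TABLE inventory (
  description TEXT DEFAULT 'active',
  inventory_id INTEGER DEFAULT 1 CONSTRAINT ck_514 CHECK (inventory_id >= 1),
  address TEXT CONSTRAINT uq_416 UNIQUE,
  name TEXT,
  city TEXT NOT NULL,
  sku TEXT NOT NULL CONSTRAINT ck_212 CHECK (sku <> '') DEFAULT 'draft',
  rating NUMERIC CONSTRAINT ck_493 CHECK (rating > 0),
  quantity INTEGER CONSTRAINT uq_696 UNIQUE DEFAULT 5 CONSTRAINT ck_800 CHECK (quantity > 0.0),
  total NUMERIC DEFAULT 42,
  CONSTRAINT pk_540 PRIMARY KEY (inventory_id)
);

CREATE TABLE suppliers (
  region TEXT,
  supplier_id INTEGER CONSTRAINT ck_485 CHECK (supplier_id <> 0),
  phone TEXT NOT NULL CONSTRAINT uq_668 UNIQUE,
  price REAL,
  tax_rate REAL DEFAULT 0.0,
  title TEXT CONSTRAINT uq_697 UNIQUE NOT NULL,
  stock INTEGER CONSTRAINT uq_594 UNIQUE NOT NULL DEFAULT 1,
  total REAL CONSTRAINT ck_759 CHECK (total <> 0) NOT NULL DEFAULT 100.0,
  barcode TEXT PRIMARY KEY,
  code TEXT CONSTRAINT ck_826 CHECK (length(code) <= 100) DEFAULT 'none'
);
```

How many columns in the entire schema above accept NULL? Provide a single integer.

21

orders: 6 nullable (description, price, priority, carrier, order_id, title — PK (rating, total, barcode) and explicit NOT NULL columns excluded).
warehouses: 4 nullable (quantity, notes, warehouse_id, name — PK (discount, price, title) and explicit NOT NULL columns excluded).
inventory: 6 nullable (description, address, name, rating, quantity, total — PK (inventory_id) and explicit NOT NULL columns excluded).
suppliers: 5 nullable (region, supplier_id, price, tax_rate, code — PK (barcode) and explicit NOT NULL columns excluded).
Total: 6 + 4 + 6 + 5 = 21.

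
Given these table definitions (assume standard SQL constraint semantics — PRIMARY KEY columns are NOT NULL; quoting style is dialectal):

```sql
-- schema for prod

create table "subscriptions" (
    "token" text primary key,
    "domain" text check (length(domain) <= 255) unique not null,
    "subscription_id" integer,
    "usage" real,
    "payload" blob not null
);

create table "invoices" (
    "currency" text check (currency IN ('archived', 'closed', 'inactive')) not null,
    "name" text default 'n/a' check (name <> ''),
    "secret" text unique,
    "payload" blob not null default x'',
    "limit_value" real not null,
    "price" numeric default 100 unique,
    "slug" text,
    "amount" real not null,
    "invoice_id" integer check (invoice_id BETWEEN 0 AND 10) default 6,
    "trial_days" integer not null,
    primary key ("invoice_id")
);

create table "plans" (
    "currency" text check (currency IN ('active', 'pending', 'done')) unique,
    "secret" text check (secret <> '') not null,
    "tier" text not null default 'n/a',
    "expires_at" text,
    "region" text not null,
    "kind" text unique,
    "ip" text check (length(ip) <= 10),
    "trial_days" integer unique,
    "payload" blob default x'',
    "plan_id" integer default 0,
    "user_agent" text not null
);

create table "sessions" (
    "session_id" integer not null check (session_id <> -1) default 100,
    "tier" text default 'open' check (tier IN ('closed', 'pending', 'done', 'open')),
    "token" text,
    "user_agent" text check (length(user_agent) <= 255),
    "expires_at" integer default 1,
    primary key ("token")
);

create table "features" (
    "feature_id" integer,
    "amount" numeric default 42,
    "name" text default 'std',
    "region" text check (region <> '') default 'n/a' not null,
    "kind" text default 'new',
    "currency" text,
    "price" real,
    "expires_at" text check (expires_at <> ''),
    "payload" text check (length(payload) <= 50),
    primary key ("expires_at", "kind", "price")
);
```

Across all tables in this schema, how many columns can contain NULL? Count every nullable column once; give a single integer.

21

subscriptions: 2 nullable (subscription_id, usage — PK (token) and explicit NOT NULL columns excluded).
invoices: 4 nullable (name, secret, price, slug — PK (invoice_id) and explicit NOT NULL columns excluded).
plans: 7 nullable (currency, expires_at, kind, ip, trial_days, payload, plan_id — PK none and explicit NOT NULL columns excluded).
sessions: 3 nullable (tier, user_agent, expires_at — PK (token) and explicit NOT NULL columns excluded).
features: 5 nullable (feature_id, amount, name, currency, payload — PK (expires_at, kind, price) and explicit NOT NULL columns excluded).
Total: 2 + 4 + 7 + 3 + 5 = 21.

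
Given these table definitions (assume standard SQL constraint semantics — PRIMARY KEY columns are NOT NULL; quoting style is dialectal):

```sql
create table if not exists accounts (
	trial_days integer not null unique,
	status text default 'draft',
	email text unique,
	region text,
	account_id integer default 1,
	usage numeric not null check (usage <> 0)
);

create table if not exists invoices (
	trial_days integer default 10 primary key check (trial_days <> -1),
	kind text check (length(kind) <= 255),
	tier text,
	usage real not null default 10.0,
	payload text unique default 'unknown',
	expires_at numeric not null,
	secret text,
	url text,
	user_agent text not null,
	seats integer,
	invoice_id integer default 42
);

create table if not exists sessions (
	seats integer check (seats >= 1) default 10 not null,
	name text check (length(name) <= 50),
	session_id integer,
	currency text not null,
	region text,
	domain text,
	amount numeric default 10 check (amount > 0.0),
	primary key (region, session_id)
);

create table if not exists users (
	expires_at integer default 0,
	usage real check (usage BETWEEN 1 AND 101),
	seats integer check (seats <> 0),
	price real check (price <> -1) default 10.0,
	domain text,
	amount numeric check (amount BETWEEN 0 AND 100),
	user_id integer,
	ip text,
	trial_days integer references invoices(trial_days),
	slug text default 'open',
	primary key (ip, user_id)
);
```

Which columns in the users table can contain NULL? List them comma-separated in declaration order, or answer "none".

expires_at, usage, seats, price, domain, amount, trial_days, slug

- expires_at: DEFAULT only fills an omitted column; an explicit NULL is still allowed → nullable.
- usage: CHECK does not forbid NULL (a CHECK constraint passes when its expression is NULL) → nullable.
- seats: CHECK does not forbid NULL (a CHECK constraint passes when its expression is NULL) → nullable.
- price: CHECK does not forbid NULL (a CHECK constraint passes when its expression is NULL) → nullable.
- domain: no NOT NULL constraint applies → nullable.
- amount: CHECK does not forbid NULL (a CHECK constraint passes when its expression is NULL) → nullable.
- user_id: part of the PRIMARY KEY, which implies NOT NULL → not nullable.
- ip: part of the PRIMARY KEY, which implies NOT NULL → not nullable.
- trial_days: a foreign key column may be NULL unless separately constrained → nullable.
- slug: DEFAULT only fills an omitted column; an explicit NULL is still allowed → nullable.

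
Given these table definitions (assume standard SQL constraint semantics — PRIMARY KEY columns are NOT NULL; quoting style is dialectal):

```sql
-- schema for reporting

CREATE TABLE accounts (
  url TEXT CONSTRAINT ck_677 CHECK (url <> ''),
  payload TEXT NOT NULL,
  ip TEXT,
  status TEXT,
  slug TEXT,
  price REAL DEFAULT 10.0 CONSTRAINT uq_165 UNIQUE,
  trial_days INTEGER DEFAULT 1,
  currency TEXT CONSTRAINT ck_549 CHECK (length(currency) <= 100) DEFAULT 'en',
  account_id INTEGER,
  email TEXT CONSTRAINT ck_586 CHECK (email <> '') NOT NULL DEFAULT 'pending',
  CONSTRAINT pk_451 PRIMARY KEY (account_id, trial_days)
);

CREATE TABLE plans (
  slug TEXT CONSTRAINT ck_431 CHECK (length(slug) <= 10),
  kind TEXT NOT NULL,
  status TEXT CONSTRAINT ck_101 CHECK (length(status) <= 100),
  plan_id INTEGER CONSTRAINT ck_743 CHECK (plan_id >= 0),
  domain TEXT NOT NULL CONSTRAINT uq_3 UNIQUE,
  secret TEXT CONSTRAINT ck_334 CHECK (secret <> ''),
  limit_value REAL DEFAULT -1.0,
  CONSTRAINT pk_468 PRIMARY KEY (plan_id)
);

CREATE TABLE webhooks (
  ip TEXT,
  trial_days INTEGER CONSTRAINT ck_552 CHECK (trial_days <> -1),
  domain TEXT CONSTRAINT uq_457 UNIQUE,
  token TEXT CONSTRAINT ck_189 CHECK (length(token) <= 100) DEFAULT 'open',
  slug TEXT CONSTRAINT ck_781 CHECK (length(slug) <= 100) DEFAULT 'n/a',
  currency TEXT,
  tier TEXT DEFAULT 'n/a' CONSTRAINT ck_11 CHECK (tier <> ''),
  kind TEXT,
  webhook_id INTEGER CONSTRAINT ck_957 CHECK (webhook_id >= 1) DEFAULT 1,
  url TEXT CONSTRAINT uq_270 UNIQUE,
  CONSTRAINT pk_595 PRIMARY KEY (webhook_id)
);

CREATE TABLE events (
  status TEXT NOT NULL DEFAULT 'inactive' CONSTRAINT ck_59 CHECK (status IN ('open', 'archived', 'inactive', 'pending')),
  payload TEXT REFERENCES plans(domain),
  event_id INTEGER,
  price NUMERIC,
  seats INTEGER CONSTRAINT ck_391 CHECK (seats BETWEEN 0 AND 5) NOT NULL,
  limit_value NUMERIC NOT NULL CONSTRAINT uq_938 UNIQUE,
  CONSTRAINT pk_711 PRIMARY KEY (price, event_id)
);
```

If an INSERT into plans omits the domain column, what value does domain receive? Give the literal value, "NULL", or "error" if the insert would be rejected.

error

domain has no DEFAULT clause.
Omitting it would insert NULL, but it is declared NOT NULL, so the INSERT fails.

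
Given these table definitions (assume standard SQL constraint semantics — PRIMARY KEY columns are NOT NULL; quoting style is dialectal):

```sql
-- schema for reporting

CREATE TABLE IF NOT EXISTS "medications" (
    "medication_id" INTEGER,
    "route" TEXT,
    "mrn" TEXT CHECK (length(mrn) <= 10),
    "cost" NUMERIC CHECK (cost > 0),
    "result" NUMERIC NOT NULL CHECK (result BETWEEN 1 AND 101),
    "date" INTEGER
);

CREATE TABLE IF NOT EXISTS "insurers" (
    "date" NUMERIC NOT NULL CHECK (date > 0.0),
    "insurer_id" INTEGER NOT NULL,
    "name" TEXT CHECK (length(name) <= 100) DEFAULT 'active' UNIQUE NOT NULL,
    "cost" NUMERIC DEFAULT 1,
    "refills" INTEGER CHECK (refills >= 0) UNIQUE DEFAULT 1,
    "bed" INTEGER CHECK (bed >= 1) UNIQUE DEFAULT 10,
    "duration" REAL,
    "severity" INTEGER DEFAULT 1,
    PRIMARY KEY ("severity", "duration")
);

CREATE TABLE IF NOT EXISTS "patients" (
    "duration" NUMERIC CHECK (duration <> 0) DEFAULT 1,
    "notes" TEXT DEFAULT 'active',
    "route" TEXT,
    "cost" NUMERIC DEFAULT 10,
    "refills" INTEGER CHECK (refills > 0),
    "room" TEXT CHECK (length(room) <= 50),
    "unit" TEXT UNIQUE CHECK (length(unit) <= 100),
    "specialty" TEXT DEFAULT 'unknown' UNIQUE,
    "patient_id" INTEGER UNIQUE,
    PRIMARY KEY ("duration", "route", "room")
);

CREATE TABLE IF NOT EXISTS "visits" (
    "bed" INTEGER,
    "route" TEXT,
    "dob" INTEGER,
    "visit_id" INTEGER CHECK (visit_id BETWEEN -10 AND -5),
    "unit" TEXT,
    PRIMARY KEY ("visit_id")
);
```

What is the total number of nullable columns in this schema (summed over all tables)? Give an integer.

medications: 5 nullable (medication_id, route, mrn, cost, date — PK none and explicit NOT NULL columns excluded).
insurers: 3 nullable (cost, refills, bed — PK (severity, duration) and explicit NOT NULL columns excluded).
patients: 6 nullable (notes, cost, refills, unit, specialty, patient_id — PK (duration, route, room) and explicit NOT NULL columns excluded).
visits: 4 nullable (bed, route, dob, unit — PK (visit_id) and explicit NOT NULL columns excluded).
Total: 5 + 3 + 6 + 4 = 18.

18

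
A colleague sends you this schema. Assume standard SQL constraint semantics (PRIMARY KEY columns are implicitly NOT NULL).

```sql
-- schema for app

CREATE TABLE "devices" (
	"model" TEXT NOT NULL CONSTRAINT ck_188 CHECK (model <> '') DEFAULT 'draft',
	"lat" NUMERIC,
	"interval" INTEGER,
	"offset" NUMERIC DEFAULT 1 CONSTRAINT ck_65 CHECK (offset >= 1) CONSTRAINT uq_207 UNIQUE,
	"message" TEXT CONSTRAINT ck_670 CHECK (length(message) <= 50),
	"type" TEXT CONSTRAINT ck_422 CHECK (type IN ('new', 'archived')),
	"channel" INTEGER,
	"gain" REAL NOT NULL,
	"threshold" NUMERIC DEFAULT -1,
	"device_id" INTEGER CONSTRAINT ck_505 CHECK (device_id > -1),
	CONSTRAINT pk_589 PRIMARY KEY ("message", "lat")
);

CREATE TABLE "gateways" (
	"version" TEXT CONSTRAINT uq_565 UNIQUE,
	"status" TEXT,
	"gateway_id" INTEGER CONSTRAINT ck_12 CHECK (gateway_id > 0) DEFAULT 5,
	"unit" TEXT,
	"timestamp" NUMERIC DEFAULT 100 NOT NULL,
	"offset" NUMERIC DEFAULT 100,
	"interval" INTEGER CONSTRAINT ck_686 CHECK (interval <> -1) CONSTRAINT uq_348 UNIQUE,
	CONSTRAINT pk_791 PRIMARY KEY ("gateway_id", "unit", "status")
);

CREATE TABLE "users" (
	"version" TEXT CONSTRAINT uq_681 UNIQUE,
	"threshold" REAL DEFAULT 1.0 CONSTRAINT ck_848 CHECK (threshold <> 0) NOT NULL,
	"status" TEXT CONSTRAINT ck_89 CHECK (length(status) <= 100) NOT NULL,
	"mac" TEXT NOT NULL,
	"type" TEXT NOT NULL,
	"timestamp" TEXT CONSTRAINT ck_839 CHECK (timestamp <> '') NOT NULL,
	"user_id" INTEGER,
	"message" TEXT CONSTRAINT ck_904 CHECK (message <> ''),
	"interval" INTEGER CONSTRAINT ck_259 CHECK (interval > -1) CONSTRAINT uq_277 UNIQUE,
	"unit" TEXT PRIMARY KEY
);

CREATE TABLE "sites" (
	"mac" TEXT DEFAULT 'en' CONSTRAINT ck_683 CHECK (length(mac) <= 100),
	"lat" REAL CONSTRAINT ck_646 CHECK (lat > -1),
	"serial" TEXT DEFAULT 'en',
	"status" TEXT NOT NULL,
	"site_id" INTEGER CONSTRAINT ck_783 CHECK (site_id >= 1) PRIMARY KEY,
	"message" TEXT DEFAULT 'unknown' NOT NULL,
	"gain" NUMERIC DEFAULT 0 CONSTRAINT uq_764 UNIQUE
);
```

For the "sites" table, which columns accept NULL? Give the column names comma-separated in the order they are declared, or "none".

- mac: CHECK does not forbid NULL (a CHECK constraint passes when its expression is NULL) → nullable.
- lat: CHECK does not forbid NULL (a CHECK constraint passes when its expression is NULL) → nullable.
- serial: DEFAULT only fills an omitted column; an explicit NULL is still allowed → nullable.
- status: declared NOT NULL → not nullable.
- site_id: part of the PRIMARY KEY, which implies NOT NULL → not nullable.
- message: declared NOT NULL → not nullable.
- gain: UNIQUE does not imply NOT NULL → nullable.

mac, lat, serial, gain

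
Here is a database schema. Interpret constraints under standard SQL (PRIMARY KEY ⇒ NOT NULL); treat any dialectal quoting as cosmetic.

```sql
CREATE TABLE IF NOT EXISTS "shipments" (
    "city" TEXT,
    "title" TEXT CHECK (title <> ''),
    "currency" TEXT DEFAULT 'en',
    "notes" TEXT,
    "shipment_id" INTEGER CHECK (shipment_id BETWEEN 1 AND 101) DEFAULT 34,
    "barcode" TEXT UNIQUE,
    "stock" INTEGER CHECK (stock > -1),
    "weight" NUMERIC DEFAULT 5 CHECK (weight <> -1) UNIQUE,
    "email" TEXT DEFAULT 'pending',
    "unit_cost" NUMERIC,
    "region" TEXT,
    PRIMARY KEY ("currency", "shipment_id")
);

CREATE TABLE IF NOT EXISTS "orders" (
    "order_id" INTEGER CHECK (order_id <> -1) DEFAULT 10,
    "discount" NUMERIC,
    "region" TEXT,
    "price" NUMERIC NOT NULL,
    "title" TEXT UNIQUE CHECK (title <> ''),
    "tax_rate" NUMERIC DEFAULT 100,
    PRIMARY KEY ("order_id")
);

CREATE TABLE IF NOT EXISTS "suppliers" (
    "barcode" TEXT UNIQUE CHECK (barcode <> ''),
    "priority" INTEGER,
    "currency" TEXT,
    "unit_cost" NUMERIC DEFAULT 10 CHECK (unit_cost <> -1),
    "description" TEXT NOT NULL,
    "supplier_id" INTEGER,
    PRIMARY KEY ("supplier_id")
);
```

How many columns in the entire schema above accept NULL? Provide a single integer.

shipments: 9 nullable (city, title, notes, barcode, stock, weight, email, unit_cost, region — PK (currency, shipment_id) and explicit NOT NULL columns excluded).
orders: 4 nullable (discount, region, title, tax_rate — PK (order_id) and explicit NOT NULL columns excluded).
suppliers: 4 nullable (barcode, priority, currency, unit_cost — PK (supplier_id) and explicit NOT NULL columns excluded).
Total: 9 + 4 + 4 = 17.

17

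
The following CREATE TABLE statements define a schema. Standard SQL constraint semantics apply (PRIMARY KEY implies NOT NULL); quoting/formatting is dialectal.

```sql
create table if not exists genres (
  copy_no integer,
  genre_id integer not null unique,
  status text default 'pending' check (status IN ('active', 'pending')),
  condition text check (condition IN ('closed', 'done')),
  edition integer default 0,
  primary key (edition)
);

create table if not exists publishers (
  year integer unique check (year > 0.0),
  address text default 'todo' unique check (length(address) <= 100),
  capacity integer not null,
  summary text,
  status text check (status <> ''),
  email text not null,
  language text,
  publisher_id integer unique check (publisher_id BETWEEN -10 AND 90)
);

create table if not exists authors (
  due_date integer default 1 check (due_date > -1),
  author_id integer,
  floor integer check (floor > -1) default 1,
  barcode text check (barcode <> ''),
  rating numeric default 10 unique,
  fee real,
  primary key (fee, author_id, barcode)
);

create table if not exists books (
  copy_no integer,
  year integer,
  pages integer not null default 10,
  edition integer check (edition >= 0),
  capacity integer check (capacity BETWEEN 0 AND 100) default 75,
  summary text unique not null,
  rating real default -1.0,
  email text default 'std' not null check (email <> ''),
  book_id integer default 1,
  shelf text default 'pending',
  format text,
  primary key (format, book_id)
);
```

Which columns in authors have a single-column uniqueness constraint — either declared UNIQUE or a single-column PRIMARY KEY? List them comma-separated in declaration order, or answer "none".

- due_date: no UNIQUE or single-column PK constraint.
- author_id: part of a composite PRIMARY KEY — only the tuple is unique, not this column on its own.
- floor: no UNIQUE or single-column PK constraint.
- barcode: part of a composite PRIMARY KEY — only the tuple is unique, not this column on its own.
- rating: declared UNIQUE → unique.
- fee: part of a composite PRIMARY KEY — only the tuple is unique, not this column on its own.

rating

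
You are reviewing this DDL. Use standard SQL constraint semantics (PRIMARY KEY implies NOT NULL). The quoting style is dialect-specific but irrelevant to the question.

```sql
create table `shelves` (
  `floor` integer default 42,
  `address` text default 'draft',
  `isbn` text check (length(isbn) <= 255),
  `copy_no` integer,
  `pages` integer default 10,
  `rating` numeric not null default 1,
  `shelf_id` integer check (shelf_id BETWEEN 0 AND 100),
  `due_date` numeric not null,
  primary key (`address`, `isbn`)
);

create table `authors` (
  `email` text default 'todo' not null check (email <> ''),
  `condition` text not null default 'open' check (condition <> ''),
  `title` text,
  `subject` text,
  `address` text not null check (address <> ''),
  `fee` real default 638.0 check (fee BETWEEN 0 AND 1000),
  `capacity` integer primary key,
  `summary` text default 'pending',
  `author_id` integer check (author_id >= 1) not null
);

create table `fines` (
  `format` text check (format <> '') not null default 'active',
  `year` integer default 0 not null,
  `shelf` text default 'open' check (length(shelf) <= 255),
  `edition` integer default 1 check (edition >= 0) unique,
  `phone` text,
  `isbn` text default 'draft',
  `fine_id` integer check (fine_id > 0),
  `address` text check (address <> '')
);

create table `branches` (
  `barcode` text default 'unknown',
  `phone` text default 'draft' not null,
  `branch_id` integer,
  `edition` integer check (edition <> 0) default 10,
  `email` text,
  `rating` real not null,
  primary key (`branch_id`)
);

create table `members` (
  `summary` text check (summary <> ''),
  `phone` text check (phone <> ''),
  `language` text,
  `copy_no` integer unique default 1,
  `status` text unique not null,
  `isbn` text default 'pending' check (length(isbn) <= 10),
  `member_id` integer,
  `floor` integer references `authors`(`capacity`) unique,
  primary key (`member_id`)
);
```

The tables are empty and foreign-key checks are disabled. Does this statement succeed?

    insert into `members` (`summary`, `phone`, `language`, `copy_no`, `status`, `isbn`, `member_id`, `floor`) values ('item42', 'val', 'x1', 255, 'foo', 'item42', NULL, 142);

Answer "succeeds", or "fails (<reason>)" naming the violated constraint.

member_id is explicitly set to NULL, but member_id is part of the PRIMARY KEY (implied NOT NULL).

fails (NOT NULL on member_id)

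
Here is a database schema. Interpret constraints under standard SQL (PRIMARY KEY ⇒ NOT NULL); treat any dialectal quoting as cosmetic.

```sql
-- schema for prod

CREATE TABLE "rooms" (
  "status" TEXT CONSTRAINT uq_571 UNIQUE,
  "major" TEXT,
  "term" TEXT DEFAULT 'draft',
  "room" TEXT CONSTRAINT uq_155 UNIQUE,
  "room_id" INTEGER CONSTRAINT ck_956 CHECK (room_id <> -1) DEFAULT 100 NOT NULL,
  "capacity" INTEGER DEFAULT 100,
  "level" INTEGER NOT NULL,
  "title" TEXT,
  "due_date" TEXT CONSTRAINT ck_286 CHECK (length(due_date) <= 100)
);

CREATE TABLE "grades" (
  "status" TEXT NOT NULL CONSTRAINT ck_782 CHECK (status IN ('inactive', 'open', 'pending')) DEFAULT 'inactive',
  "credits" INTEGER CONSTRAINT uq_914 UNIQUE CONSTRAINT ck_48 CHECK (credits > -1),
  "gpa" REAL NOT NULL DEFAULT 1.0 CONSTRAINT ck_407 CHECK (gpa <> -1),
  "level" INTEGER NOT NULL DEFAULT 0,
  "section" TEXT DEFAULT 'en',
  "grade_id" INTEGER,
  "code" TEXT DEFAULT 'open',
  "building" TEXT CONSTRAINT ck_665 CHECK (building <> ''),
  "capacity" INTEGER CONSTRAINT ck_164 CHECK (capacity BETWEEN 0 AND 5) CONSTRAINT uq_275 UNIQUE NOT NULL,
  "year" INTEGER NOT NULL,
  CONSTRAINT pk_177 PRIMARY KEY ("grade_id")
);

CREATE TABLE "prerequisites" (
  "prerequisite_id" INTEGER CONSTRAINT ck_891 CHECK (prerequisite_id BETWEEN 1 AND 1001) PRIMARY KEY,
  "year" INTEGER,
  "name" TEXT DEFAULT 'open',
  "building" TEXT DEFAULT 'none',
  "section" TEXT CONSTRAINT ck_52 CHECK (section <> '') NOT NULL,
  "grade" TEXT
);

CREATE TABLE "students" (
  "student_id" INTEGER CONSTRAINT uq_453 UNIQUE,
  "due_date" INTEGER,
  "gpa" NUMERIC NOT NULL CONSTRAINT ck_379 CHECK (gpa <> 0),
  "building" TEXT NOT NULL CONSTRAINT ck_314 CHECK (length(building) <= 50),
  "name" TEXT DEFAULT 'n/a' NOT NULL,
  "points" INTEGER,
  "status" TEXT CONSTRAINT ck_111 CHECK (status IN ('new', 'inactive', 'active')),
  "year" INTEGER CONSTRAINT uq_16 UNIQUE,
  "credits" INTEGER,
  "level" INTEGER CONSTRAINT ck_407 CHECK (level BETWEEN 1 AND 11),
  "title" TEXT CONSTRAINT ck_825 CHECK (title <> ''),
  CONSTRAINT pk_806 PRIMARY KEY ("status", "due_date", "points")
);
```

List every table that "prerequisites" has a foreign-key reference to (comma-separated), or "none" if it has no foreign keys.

No column in prerequisites has a REFERENCES clause.

none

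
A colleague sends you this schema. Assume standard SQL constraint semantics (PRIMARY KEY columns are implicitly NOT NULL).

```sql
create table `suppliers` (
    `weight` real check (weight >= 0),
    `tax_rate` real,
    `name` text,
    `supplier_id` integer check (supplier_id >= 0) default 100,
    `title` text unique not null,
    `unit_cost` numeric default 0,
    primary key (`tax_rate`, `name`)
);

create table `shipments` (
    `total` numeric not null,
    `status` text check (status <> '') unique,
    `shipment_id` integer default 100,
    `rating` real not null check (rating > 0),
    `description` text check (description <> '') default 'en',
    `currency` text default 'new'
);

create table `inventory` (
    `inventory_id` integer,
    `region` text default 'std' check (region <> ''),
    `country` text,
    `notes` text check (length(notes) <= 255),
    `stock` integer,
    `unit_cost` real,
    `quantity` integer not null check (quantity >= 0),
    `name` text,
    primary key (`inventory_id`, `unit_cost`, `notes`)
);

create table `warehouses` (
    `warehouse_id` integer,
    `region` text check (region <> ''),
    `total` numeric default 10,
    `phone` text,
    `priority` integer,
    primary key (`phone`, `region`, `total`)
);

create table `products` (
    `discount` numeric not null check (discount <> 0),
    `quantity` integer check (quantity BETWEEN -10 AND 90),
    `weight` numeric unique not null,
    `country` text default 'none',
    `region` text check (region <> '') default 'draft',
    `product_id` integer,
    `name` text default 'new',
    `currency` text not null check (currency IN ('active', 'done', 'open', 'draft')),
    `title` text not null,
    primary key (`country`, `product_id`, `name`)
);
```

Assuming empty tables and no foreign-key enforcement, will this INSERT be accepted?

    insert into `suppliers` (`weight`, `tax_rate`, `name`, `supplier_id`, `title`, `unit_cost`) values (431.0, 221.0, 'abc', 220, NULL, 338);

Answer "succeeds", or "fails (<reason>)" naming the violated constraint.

fails (NOT NULL on title)

title is explicitly set to NULL, but title is declared NOT NULL.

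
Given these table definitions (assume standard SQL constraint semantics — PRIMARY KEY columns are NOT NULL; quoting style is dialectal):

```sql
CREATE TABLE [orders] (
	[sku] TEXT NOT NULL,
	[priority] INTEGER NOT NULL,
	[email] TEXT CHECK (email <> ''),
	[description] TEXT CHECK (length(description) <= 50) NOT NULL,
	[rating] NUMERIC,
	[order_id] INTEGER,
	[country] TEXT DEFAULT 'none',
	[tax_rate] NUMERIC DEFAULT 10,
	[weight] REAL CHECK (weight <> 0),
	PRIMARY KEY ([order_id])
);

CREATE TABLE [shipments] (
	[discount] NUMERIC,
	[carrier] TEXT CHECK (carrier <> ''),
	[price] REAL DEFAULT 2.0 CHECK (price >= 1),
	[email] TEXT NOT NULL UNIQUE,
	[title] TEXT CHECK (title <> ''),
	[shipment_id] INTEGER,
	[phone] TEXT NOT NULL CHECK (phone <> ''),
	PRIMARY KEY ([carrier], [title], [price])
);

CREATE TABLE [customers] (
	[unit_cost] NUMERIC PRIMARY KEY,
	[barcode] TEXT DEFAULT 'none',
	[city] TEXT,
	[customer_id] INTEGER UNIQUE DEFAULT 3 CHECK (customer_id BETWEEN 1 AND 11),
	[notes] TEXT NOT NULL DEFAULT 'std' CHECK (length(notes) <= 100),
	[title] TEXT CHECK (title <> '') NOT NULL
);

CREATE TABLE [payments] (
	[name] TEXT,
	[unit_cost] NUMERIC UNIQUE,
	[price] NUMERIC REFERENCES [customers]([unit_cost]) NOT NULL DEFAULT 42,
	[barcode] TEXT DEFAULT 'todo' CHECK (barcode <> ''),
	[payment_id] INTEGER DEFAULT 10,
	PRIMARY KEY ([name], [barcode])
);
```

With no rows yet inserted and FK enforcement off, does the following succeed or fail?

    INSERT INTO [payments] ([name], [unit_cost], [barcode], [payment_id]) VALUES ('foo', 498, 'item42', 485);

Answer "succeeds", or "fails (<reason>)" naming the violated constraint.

NOT NULL columns: barcode is supplied; name is supplied; price defaults to 42.
CHECK constraints: 'item42' satisfies (barcode <> '').
No constraint is violated.

succeeds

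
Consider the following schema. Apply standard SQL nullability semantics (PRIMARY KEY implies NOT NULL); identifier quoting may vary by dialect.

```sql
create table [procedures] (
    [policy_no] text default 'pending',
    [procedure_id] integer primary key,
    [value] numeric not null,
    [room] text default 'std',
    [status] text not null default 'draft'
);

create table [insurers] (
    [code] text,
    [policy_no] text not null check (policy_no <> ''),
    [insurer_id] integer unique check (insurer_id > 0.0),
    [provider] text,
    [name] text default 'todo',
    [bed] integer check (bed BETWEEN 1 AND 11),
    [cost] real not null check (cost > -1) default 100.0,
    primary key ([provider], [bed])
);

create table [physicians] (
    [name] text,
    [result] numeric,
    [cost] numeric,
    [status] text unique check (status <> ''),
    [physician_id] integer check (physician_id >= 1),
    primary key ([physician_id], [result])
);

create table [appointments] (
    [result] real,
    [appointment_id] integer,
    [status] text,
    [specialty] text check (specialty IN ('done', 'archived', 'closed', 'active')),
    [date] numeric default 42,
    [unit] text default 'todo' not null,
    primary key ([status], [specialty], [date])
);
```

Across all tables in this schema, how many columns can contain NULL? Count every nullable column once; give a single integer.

procedures: 2 nullable (policy_no, room — PK (procedure_id) and explicit NOT NULL columns excluded).
insurers: 3 nullable (code, insurer_id, name — PK (provider, bed) and explicit NOT NULL columns excluded).
physicians: 3 nullable (name, cost, status — PK (physician_id, result) and explicit NOT NULL columns excluded).
appointments: 2 nullable (result, appointment_id — PK (status, specialty, date) and explicit NOT NULL columns excluded).
Total: 2 + 3 + 3 + 2 = 10.

10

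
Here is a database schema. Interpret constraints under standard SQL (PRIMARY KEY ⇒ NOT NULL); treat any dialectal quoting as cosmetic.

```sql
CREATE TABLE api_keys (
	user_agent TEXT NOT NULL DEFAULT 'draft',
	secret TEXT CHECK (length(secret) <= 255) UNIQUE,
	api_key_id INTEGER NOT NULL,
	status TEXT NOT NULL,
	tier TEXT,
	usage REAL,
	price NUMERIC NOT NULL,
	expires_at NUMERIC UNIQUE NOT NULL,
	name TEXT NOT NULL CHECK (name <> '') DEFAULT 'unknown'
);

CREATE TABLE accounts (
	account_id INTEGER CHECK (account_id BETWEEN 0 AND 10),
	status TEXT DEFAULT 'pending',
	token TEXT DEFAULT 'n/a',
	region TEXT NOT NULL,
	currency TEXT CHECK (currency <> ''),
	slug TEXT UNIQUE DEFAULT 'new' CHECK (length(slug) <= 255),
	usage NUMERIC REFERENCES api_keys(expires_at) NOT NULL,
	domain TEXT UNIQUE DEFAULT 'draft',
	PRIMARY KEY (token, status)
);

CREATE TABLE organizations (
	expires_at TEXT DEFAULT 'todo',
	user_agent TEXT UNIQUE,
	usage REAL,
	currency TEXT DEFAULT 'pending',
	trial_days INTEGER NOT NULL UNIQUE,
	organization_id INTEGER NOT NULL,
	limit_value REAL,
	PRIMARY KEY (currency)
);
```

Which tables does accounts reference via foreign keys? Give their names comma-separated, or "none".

- usage REFERENCES api_keys(expires_at).

api_keys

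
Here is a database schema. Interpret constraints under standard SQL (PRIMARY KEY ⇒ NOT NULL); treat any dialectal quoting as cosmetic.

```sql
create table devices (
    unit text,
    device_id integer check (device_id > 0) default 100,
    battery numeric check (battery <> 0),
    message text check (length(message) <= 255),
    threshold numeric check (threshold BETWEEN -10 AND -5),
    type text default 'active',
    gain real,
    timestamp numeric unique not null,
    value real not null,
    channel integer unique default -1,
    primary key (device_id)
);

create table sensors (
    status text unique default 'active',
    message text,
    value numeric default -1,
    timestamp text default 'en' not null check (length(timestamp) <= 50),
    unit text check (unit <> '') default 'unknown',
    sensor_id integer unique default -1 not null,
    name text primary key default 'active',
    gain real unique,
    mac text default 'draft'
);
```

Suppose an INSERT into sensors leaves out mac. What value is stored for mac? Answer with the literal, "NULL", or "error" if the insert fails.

'draft'

mac has an explicit DEFAULT 'draft'.
When the column is omitted from an INSERT, that default is used.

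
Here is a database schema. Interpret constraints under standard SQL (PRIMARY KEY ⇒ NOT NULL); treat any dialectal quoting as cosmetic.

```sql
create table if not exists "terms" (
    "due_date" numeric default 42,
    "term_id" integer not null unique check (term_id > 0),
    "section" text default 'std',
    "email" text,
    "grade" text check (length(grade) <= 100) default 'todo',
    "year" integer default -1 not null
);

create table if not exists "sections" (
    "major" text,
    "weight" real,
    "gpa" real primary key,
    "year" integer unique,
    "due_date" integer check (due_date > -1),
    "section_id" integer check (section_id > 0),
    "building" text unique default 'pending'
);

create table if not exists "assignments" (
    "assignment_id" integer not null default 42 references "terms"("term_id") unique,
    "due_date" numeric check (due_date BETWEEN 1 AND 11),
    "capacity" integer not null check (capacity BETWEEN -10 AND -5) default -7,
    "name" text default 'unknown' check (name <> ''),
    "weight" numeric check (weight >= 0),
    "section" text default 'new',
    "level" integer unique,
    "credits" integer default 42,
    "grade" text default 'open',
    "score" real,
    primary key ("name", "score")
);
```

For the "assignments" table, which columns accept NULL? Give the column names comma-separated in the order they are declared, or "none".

- assignment_id: declared NOT NULL → not nullable.
- due_date: CHECK does not forbid NULL (a CHECK constraint passes when its expression is NULL) → nullable.
- capacity: declared NOT NULL → not nullable.
- name: part of the PRIMARY KEY, which implies NOT NULL → not nullable.
- weight: CHECK does not forbid NULL (a CHECK constraint passes when its expression is NULL) → nullable.
- section: DEFAULT only fills an omitted column; an explicit NULL is still allowed → nullable.
- level: UNIQUE does not imply NOT NULL → nullable.
- credits: DEFAULT only fills an omitted column; an explicit NULL is still allowed → nullable.
- grade: DEFAULT only fills an omitted column; an explicit NULL is still allowed → nullable.
- score: part of the PRIMARY KEY, which implies NOT NULL → not nullable.

due_date, weight, section, level, credits, grade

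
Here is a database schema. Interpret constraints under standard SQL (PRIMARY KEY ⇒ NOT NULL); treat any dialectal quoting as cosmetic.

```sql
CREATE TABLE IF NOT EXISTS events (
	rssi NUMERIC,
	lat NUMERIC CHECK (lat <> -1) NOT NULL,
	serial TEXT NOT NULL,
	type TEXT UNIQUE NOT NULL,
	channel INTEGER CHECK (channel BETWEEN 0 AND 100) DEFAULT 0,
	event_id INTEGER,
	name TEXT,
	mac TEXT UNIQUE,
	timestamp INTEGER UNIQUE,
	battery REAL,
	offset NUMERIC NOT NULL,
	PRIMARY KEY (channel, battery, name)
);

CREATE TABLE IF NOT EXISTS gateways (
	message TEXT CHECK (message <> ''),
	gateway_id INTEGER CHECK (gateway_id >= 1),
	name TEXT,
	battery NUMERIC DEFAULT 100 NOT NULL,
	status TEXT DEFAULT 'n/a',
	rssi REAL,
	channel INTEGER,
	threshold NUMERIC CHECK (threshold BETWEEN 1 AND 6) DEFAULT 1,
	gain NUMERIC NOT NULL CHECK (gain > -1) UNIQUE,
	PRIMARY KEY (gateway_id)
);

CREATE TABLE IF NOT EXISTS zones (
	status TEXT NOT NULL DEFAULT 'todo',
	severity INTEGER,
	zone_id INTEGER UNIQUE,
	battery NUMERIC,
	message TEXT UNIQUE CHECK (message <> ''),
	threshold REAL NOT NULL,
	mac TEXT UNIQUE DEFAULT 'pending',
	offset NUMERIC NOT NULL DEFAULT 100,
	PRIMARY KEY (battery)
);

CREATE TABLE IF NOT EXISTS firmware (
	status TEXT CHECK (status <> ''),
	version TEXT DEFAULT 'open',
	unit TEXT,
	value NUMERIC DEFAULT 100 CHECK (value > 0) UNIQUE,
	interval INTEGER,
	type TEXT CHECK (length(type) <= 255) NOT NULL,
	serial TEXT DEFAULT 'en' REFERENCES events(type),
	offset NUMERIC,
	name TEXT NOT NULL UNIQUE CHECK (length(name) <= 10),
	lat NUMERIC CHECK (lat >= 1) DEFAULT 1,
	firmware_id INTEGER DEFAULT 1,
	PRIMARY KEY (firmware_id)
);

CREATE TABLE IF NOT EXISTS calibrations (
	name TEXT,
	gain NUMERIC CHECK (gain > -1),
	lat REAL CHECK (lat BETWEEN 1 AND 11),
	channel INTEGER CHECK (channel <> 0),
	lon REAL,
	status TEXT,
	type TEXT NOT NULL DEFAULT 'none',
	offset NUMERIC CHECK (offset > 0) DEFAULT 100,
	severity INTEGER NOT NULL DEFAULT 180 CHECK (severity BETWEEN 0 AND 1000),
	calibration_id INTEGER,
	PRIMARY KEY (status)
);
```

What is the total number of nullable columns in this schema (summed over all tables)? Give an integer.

29

events: 4 nullable (rssi, event_id, mac, timestamp — PK (channel, battery, name) and explicit NOT NULL columns excluded).
gateways: 6 nullable (message, name, status, rssi, channel, threshold — PK (gateway_id) and explicit NOT NULL columns excluded).
zones: 4 nullable (severity, zone_id, message, mac — PK (battery) and explicit NOT NULL columns excluded).
firmware: 8 nullable (status, version, unit, value, interval, serial, offset, lat — PK (firmware_id) and explicit NOT NULL columns excluded).
calibrations: 7 nullable (name, gain, lat, channel, lon, offset, calibration_id — PK (status) and explicit NOT NULL columns excluded).
Total: 4 + 6 + 4 + 8 + 7 = 29.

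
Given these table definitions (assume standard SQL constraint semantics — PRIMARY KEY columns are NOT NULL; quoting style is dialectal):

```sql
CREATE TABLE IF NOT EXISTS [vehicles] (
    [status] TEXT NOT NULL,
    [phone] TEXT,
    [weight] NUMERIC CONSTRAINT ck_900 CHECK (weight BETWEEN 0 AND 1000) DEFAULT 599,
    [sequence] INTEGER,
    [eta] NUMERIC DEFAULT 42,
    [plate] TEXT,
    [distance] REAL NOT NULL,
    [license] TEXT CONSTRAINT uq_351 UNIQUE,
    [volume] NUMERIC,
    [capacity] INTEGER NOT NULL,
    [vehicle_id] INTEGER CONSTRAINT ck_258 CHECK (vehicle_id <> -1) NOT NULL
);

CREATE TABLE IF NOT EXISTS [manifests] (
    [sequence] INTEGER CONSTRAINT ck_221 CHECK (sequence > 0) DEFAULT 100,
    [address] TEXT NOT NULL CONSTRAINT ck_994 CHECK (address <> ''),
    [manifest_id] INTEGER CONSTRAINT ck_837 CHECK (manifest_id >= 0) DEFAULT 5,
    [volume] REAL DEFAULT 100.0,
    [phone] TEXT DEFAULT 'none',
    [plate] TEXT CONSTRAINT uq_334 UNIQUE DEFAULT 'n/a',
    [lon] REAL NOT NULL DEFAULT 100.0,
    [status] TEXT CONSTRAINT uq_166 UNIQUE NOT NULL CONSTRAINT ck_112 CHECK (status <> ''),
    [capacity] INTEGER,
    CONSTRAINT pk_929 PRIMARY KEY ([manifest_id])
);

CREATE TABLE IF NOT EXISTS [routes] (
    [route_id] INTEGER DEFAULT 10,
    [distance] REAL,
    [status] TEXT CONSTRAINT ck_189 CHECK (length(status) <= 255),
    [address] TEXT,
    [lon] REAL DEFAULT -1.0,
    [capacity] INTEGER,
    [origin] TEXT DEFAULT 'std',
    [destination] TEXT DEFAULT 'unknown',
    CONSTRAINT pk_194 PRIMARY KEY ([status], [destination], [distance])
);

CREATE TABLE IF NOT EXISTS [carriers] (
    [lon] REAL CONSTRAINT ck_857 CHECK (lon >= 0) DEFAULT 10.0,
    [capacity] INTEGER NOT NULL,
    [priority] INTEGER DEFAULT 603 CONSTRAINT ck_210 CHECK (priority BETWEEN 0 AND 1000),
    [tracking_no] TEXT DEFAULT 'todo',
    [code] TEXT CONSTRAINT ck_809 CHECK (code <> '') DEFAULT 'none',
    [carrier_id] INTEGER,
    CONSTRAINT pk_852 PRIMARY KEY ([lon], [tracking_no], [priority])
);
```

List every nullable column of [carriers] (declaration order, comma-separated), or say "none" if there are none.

code, carrier_id

- lon: part of the PRIMARY KEY, which implies NOT NULL → not nullable.
- capacity: declared NOT NULL → not nullable.
- priority: part of the PRIMARY KEY, which implies NOT NULL → not nullable.
- tracking_no: part of the PRIMARY KEY, which implies NOT NULL → not nullable.
- code: CHECK does not forbid NULL (a CHECK constraint passes when its expression is NULL) → nullable.
- carrier_id: no NOT NULL constraint applies → nullable.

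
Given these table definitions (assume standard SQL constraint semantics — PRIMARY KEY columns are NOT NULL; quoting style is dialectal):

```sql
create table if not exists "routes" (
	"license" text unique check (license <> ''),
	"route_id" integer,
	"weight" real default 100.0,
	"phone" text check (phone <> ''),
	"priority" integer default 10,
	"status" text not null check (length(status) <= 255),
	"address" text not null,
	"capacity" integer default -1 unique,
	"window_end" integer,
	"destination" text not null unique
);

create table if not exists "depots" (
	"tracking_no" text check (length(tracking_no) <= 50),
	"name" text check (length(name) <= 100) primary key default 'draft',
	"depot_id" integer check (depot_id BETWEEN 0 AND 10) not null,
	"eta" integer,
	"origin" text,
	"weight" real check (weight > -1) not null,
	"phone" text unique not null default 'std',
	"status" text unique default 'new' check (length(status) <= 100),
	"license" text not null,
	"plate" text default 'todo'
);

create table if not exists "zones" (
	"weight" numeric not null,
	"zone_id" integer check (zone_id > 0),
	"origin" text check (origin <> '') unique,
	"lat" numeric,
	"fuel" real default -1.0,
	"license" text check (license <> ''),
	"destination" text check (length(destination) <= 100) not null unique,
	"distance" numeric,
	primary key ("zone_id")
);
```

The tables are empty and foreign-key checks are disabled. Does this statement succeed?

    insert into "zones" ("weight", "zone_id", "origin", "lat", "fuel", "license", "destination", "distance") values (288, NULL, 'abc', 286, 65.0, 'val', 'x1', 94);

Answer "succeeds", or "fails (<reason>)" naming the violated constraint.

zone_id is explicitly set to NULL, but zone_id is part of the PRIMARY KEY (implied NOT NULL).

fails (NOT NULL on zone_id)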